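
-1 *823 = -823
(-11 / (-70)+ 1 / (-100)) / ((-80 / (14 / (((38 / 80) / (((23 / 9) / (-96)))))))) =2369 / 1641600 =0.00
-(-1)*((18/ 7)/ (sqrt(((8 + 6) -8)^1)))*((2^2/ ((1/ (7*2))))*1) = 24*sqrt(6) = 58.79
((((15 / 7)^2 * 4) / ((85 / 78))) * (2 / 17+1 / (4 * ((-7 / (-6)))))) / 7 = 554580 / 693889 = 0.80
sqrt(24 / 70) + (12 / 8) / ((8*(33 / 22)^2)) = 1 / 12 + 2*sqrt(105) / 35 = 0.67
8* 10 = 80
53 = 53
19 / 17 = 1.12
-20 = -20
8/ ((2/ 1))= 4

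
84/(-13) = -84/13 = -6.46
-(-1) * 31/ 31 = 1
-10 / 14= -5 / 7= -0.71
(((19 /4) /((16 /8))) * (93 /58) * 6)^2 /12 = 9366867 /215296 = 43.51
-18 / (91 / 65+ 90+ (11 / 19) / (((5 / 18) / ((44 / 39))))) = -22230 / 115783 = -0.19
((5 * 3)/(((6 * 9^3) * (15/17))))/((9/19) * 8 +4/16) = 646/671409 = 0.00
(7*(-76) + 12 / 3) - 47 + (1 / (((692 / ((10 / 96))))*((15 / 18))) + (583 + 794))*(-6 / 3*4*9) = -69005557 / 692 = -99719.01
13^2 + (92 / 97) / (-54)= 442565 / 2619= 168.98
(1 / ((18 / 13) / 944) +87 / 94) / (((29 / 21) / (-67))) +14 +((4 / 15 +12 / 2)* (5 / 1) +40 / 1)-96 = -270966155 / 8178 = -33133.55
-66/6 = -11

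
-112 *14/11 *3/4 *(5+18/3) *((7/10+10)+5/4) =-70266/5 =-14053.20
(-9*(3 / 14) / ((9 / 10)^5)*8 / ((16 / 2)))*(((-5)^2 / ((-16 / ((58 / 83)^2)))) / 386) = 131406250 / 20354494293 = 0.01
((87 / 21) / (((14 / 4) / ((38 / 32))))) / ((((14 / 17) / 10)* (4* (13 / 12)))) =140505 / 35672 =3.94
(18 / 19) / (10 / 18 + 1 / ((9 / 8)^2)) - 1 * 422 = -872504 / 2071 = -421.30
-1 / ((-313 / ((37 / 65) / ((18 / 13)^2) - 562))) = -909959 / 507060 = -1.79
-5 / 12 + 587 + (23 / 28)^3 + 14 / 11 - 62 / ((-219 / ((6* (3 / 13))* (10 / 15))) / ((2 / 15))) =588.45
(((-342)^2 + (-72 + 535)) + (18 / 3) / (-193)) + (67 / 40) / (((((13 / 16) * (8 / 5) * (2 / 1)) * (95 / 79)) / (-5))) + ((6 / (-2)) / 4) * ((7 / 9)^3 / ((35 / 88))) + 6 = 117429.40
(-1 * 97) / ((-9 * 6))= 97 / 54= 1.80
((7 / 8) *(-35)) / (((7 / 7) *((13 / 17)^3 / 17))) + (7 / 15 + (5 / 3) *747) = 21415157 / 263640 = 81.23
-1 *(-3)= 3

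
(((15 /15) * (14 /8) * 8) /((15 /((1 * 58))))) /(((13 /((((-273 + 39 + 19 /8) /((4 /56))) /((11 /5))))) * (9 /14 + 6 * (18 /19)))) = -41200474 /42471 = -970.08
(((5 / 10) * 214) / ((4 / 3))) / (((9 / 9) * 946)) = 321 / 3784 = 0.08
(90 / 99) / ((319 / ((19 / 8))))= 0.01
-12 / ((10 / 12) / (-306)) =22032 / 5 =4406.40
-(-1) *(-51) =-51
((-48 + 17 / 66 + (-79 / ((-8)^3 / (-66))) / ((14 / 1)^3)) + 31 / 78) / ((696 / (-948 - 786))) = 4123701900323 / 34957418496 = 117.96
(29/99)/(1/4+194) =116/76923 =0.00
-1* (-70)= 70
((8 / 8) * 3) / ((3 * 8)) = 1 / 8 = 0.12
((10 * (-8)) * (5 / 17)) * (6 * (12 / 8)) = -3600 / 17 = -211.76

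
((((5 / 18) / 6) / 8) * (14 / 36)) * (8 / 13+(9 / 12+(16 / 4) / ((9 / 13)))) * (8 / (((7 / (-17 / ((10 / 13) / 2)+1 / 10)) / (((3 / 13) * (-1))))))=163807 / 876096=0.19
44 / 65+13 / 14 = 1461 / 910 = 1.61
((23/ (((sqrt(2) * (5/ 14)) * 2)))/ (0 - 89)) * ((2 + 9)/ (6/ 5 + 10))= -253 * sqrt(2)/ 1424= -0.25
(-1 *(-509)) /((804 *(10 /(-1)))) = -509 /8040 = -0.06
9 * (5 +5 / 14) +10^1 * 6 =1515 / 14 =108.21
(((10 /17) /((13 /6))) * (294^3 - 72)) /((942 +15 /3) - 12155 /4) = -2032968960 /616369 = -3298.30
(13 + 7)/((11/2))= 40/11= 3.64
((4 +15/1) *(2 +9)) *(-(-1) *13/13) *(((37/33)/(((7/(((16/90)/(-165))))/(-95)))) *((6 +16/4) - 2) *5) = 854848/6237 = 137.06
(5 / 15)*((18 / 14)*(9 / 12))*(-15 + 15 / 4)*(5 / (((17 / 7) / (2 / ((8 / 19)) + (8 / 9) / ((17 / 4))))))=-36.92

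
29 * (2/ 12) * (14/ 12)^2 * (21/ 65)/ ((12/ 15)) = 9947/ 3744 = 2.66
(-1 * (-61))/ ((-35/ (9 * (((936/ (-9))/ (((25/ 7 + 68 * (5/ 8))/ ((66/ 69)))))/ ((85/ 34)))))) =1674816/ 123625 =13.55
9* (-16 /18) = -8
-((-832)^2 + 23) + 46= -692201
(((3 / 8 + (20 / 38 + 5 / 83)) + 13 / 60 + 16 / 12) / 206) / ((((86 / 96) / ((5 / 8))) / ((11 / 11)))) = 475287 / 55876264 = 0.01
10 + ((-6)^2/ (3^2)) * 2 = 18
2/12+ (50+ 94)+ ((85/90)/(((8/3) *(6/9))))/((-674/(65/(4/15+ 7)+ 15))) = 508318165/3526368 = 144.15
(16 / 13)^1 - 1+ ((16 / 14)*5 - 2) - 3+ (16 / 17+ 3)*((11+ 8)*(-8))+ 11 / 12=-11086367 / 18564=-597.20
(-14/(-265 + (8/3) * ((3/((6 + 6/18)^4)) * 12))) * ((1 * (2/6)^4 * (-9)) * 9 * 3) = -5473482/34527289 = -0.16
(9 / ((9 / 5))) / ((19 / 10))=50 / 19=2.63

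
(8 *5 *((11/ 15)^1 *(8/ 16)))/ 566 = 22/ 849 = 0.03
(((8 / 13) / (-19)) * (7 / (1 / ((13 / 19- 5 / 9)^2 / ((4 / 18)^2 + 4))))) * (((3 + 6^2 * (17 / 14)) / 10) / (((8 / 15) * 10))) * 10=-118701 / 14623388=-0.01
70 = 70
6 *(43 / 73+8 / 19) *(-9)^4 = 55151766 / 1387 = 39763.35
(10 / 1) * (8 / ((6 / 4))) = 160 / 3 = 53.33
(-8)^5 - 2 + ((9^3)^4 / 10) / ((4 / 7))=1977005444567 / 40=49425136114.18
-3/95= -0.03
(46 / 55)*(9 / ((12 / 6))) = 207 / 55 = 3.76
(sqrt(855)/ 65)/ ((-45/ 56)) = -0.56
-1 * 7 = -7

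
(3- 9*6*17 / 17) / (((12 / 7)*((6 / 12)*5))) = -119 / 10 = -11.90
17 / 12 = 1.42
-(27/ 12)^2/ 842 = -81/ 13472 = -0.01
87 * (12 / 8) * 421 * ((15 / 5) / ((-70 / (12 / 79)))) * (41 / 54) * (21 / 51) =-1501707 / 13430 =-111.82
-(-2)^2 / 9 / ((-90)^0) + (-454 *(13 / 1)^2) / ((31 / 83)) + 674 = -57126400 / 279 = -204754.12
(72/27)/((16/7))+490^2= 1440607/6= 240101.17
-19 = -19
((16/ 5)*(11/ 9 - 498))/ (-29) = 71536/ 1305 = 54.82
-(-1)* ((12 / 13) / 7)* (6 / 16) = 9 / 182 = 0.05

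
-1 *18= -18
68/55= 1.24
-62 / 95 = -0.65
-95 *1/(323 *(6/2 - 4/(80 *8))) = -800/8143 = -0.10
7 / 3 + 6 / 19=151 / 57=2.65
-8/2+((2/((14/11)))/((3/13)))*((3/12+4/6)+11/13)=2017/252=8.00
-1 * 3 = -3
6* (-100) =-600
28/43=0.65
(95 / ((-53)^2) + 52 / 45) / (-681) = -150343 / 86081805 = -0.00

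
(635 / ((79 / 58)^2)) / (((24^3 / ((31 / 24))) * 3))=16555085 / 1552960512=0.01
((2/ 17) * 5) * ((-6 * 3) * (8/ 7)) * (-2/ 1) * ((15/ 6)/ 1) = 7200/ 119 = 60.50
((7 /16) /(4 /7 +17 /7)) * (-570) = -665 /8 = -83.12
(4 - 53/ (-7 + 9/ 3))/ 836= 69/ 3344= 0.02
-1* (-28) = 28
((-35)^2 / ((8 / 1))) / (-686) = -25 / 112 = -0.22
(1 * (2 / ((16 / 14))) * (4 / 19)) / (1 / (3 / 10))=0.11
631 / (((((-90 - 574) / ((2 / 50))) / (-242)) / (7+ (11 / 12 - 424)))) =-3827.52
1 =1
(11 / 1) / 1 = 11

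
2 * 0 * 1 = 0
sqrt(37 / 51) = sqrt(1887) / 51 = 0.85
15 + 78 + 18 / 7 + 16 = 781 / 7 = 111.57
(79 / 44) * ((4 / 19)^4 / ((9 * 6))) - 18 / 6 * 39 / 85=-4528309549 / 3289953645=-1.38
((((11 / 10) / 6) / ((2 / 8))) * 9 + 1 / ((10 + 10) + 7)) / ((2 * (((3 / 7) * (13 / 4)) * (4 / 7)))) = 21952 / 5265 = 4.17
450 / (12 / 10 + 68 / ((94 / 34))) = 52875 / 3031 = 17.44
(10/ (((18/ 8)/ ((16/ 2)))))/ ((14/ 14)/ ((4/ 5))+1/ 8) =2560/ 99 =25.86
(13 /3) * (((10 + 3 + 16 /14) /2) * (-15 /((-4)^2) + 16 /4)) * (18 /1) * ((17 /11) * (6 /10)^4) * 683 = 2310786387 /10000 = 231078.64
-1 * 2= -2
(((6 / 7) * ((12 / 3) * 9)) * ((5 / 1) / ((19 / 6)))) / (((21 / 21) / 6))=38880 / 133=292.33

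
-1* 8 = -8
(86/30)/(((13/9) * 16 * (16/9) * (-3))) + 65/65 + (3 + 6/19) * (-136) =-142262713/316160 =-449.97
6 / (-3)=-2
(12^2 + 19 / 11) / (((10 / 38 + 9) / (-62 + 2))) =-456855 / 484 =-943.92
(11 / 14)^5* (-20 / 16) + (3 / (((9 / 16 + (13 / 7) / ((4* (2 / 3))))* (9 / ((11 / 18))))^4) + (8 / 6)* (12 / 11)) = 144982680855743339734753 / 134211004329961740246912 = 1.08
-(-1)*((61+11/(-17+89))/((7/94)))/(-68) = -1739/144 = -12.08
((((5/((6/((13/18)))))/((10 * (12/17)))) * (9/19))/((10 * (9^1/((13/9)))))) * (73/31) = 209729/137401920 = 0.00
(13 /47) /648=13 /30456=0.00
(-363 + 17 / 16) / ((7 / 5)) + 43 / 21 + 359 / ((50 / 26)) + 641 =685441 / 1200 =571.20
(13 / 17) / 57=13 / 969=0.01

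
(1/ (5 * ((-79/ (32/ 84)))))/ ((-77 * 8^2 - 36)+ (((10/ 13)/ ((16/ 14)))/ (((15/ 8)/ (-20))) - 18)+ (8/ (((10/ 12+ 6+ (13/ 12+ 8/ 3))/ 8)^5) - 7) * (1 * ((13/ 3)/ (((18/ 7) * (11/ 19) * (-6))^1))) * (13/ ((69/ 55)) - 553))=140827503285591408/ 921706960990187200538045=0.00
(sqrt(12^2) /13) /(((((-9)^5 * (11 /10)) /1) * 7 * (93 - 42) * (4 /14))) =-20 /143548119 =-0.00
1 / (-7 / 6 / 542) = -464.57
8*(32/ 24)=32/ 3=10.67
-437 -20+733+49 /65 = 17989 /65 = 276.75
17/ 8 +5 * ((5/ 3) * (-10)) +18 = -1517/ 24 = -63.21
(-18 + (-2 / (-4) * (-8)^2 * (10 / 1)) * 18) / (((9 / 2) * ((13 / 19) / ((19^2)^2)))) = 3159502324 / 13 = 243038640.31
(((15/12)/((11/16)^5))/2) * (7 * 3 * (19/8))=202.95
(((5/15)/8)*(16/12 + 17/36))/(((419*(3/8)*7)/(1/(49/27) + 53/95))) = 33553/442360926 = 0.00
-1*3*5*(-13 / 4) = 195 / 4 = 48.75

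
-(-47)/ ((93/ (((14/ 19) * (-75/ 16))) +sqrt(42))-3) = -2.00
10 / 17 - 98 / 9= -1576 / 153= -10.30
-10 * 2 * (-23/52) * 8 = 920/13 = 70.77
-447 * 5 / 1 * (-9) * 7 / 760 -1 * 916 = -111071 / 152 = -730.73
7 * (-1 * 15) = -105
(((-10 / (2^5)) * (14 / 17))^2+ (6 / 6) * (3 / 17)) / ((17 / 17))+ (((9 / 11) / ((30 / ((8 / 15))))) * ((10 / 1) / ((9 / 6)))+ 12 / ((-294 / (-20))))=172868029 / 149540160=1.16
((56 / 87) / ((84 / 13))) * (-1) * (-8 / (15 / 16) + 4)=1768 / 3915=0.45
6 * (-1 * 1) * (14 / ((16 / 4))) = -21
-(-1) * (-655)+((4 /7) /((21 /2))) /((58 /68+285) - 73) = -655.00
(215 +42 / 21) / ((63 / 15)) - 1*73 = -64 / 3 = -21.33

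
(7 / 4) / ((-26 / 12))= -21 / 26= -0.81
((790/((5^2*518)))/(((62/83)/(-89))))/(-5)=583573/401450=1.45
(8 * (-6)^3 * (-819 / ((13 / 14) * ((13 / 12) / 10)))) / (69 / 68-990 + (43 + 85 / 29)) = -120220692480 / 8058713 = -14918.10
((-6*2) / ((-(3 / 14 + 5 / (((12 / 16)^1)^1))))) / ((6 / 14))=1176 / 289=4.07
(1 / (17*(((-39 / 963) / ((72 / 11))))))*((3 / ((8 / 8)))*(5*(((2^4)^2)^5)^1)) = -381178691117383680 / 2431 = -156799132504065.68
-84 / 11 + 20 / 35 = -544 / 77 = -7.06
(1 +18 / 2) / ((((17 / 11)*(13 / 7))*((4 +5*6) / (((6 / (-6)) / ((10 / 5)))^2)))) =385 / 15028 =0.03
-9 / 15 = -3 / 5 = -0.60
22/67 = 0.33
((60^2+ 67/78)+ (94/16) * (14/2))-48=1121323/312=3593.98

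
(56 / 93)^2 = 3136 / 8649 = 0.36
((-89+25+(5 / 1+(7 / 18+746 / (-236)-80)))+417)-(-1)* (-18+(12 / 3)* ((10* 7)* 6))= 1028668 / 531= 1937.23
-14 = -14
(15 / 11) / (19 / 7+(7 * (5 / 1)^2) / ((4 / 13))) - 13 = -2287723 / 176011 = -13.00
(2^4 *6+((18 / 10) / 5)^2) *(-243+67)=-10574256 / 625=-16918.81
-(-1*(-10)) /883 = -10 /883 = -0.01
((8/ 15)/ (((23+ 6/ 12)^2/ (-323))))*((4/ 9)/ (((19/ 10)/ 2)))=-8704/ 59643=-0.15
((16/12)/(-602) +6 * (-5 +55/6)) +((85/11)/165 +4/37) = 33895234/1347577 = 25.15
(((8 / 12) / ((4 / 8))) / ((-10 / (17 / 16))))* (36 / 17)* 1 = -3 / 10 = -0.30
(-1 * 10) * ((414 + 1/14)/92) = -28985/644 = -45.01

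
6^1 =6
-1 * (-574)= 574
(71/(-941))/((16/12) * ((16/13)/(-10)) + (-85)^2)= -0.00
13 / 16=0.81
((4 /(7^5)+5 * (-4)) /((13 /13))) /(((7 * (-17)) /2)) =672272 /2000033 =0.34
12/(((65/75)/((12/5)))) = 432/13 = 33.23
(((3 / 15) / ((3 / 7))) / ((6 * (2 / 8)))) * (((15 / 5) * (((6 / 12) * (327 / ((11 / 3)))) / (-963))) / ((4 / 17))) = -12971 / 70620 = -0.18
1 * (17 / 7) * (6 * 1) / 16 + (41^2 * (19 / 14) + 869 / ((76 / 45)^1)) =2975803 / 1064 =2796.81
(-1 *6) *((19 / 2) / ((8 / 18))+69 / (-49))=-23481 / 196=-119.80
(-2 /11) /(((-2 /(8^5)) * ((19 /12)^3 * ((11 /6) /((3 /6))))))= 169869312 /829939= 204.68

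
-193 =-193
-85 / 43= -1.98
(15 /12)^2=25 /16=1.56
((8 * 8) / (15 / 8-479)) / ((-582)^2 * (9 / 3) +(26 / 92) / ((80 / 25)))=-376832 / 2854744441769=-0.00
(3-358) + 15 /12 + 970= 2465 /4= 616.25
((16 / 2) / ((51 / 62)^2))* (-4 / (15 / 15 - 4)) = 123008 / 7803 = 15.76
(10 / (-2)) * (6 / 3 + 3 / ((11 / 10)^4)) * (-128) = 37940480 / 14641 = 2591.39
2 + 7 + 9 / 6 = 21 / 2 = 10.50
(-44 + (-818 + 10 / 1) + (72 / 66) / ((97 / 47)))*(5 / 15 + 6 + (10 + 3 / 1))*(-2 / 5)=7025888 / 1067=6584.71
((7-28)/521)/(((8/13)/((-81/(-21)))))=-0.25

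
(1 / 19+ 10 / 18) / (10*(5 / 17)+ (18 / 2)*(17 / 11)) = 19448 / 538821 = 0.04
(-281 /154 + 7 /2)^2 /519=5547 /1025717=0.01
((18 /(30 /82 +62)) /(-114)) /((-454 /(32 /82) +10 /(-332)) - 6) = 81672 /37723970755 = 0.00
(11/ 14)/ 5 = 11/ 70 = 0.16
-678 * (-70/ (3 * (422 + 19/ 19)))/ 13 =15820/ 5499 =2.88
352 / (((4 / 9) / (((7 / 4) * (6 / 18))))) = 462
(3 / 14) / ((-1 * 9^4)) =-1 / 30618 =-0.00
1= 1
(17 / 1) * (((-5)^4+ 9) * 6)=64668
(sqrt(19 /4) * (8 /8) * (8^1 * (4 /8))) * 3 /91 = 6 * sqrt(19) /91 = 0.29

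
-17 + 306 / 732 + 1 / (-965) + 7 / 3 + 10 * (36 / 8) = 10860709 / 353190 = 30.75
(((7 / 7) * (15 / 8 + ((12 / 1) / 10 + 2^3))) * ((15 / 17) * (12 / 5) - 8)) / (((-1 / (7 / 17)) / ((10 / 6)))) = 77525 / 1734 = 44.71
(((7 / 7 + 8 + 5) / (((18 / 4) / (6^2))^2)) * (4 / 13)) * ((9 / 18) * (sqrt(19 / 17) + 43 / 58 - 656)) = -34052480 / 377 + 1792 * sqrt(323) / 221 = -90179.15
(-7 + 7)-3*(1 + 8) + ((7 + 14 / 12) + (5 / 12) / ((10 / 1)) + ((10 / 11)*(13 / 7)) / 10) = -34415 / 1848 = -18.62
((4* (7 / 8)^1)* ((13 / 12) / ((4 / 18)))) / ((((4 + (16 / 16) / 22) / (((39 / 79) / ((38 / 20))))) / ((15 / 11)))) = 798525 / 534356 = 1.49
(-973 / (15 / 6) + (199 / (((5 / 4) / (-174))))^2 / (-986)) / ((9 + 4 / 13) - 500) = 4301868506 / 2711075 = 1586.78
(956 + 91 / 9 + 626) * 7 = 100303 / 9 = 11144.78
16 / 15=1.07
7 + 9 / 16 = 121 / 16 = 7.56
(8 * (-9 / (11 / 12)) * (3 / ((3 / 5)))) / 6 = -720 / 11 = -65.45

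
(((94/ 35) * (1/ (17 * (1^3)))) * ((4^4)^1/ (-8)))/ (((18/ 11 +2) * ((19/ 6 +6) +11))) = -2256/ 32725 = -0.07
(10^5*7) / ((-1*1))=-700000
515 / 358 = 1.44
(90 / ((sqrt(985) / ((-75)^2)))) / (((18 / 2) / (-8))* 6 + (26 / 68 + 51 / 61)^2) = -217762222500* sqrt(985) / 2230949549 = -3063.45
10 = 10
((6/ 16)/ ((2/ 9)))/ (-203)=-27/ 3248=-0.01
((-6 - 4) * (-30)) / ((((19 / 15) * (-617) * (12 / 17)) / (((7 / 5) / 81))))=-2975 / 316521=-0.01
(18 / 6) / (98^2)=3 / 9604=0.00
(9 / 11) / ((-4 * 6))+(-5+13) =701 / 88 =7.97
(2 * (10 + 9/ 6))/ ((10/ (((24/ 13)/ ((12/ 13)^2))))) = 299/ 60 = 4.98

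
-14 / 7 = -2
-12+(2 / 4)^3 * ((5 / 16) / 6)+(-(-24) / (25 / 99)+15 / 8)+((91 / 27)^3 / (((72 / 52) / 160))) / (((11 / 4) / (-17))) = -340013194375273 / 12471148800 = -27263.98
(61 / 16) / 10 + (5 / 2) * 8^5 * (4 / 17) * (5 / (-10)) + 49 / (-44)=-288380313 / 29920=-9638.38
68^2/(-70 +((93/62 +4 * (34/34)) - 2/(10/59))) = -46240/763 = -60.60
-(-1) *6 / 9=2 / 3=0.67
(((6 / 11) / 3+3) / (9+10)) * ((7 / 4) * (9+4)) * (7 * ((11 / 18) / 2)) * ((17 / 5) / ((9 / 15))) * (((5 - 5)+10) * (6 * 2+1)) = 24635975 / 4104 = 6002.92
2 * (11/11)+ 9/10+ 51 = 539/10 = 53.90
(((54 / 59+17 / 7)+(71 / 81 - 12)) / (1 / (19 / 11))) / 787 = -0.02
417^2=173889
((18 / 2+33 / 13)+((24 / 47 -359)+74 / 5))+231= -309016 / 3055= -101.15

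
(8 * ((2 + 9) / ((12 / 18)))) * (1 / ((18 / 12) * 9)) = 88 / 9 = 9.78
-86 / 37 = -2.32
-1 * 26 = -26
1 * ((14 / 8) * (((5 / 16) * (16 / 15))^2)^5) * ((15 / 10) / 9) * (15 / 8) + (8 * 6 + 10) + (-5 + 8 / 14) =1417176245 / 26453952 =53.57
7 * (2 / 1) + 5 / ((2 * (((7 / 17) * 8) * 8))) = 12629 / 896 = 14.09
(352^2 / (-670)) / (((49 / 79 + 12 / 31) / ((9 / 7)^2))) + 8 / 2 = -12127373068 / 40495805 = -299.47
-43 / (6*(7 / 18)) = -129 / 7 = -18.43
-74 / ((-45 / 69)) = 1702 / 15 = 113.47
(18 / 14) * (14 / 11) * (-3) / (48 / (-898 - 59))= 783 / 8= 97.88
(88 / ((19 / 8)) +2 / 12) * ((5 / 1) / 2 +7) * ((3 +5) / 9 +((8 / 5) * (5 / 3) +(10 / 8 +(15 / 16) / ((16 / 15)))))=55570571 / 27648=2009.93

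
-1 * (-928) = 928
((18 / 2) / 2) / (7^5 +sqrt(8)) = 151263 / 564950482 - 9 * sqrt(2) / 282475241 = 0.00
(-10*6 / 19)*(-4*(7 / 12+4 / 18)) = 580 / 57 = 10.18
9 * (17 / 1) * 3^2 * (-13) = -17901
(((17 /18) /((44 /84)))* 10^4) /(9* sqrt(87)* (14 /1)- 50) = 3718750 /5687187 + 3123750* sqrt(87) /1895729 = 16.02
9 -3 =6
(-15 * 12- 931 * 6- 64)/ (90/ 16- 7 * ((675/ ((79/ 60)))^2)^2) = 33029668688/ 2739336790877222661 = 0.00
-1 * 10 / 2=-5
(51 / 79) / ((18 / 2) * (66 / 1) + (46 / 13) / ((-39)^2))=1008423 / 927871432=0.00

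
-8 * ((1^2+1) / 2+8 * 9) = -584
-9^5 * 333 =-19663317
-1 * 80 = -80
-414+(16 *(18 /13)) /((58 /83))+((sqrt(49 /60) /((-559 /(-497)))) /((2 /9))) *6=-144126 /377+31311 *sqrt(15) /5590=-360.60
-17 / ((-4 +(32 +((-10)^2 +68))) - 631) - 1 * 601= -261418 / 435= -600.96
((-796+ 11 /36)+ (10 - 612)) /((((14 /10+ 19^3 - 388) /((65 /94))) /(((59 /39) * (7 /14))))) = -74217575 /657078048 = -0.11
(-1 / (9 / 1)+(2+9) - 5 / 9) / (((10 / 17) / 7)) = 3689 / 30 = 122.97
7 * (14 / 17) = 98 / 17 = 5.76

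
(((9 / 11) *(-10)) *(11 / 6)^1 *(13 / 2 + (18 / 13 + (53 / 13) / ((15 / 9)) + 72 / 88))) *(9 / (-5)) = 430461 / 1430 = 301.02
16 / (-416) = -1 / 26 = -0.04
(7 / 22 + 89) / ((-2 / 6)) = -5895 / 22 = -267.95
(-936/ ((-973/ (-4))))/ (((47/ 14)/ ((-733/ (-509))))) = -5488704/ 3325297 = -1.65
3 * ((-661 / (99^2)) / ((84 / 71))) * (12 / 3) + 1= 21676 / 68607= 0.32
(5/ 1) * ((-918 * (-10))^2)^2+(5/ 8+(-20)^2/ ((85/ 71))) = 4829249433196845525/ 136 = 35509187008800334.74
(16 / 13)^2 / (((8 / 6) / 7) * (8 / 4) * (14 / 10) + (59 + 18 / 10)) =96 / 3887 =0.02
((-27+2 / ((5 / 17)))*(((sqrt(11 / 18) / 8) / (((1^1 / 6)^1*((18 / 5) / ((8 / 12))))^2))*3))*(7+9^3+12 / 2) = -5424.52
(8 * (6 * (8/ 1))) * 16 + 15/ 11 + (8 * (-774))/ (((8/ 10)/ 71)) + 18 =-5977143/ 11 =-543376.64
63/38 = 1.66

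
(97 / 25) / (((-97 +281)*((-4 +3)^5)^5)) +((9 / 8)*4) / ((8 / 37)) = 20.79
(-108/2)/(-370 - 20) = 9/65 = 0.14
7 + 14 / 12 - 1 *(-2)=61 / 6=10.17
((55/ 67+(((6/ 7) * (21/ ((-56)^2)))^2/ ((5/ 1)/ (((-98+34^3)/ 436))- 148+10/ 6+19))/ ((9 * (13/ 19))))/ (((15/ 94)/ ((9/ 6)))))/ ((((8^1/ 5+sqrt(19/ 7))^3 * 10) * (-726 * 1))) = 5791619080584261964285/ 1168633489859030587392- 28123211712714288609275 * sqrt(133)/ 65443475432105712893952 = -0.00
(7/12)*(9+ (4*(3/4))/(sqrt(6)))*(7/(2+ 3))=49*sqrt(6)/120+ 147/20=8.35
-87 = -87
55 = 55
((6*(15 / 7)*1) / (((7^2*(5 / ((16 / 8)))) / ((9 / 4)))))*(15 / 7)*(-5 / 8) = -6075 / 19208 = -0.32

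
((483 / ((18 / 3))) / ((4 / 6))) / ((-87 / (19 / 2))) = -3059 / 232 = -13.19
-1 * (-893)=893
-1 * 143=-143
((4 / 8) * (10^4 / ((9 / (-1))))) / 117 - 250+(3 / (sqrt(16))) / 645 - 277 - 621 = -1043904787 / 905580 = -1152.75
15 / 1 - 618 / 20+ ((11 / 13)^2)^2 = -4394789 / 285610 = -15.39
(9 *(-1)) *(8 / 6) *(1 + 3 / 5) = -96 / 5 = -19.20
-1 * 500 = -500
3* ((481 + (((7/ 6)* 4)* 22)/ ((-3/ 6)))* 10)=8270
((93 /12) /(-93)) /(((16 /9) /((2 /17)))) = -3 /544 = -0.01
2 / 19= 0.11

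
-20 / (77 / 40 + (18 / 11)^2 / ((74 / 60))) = -4.88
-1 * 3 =-3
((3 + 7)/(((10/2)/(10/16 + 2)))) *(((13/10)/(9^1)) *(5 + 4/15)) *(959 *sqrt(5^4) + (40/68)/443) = 95753.49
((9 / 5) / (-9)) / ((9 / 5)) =-1 / 9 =-0.11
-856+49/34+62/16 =-115693/136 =-850.68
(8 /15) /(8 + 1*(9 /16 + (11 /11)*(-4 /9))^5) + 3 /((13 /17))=128458253706927 /32197121687185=3.99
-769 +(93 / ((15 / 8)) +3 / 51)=-719.34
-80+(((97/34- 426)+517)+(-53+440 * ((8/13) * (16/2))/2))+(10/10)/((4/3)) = 923497/884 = 1044.68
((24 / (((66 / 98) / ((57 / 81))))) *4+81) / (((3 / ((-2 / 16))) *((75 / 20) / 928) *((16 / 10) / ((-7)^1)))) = 21862694 / 2673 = 8179.08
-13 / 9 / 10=-0.14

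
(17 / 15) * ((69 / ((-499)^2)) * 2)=782 / 1245005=0.00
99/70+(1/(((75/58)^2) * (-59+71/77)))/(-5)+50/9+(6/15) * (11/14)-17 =-1069035538/110053125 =-9.71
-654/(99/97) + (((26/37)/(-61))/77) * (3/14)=-640.79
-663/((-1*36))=221/12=18.42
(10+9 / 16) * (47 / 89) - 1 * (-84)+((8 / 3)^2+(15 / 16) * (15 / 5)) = 318803 / 3204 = 99.50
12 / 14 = 6 / 7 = 0.86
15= 15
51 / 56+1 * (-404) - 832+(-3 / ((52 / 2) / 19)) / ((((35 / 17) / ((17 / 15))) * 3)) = -67457839 / 54600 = -1235.49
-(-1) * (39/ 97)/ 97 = 39/ 9409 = 0.00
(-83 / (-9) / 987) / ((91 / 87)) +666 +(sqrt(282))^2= 255441955 / 269451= 948.01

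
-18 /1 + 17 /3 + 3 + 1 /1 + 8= -1 /3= -0.33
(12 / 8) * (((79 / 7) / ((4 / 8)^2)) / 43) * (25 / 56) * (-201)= -1190925 / 8428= -141.31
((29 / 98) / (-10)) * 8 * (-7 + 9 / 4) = 551 / 490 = 1.12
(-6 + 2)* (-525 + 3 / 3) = 2096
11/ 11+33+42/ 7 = 40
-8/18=-4/9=-0.44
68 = 68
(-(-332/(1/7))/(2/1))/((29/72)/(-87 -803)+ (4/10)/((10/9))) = 3231.84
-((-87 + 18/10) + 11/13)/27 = 5483/1755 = 3.12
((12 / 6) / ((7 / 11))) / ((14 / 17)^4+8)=918731 / 2473044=0.37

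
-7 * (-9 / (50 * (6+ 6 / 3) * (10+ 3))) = 63 / 5200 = 0.01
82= 82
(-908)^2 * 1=824464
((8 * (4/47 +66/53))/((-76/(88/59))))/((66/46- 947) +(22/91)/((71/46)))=10834347524/49038420350109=0.00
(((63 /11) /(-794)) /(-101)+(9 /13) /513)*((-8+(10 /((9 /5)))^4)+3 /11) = 63338181441355 /47175389249274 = 1.34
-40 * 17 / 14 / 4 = -85 / 7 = -12.14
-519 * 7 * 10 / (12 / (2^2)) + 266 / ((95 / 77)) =-59472 / 5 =-11894.40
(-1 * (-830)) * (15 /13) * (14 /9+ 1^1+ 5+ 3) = 394250 /39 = 10108.97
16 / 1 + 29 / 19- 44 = -503 / 19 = -26.47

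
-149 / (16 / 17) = -2533 / 16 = -158.31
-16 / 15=-1.07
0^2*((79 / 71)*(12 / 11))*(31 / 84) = 0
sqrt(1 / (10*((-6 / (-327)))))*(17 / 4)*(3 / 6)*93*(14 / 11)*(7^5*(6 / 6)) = 186003069*sqrt(545) / 440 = 9868830.38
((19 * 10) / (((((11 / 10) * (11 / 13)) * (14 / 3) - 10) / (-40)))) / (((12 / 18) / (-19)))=-38292.84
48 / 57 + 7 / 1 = 149 / 19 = 7.84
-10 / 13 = -0.77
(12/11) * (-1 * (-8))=96/11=8.73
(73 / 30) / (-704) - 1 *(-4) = 84407 / 21120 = 4.00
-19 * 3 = -57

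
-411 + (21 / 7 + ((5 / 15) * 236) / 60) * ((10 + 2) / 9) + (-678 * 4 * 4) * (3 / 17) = -5323493 / 2295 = -2319.60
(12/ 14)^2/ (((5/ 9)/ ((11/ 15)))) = 1188/ 1225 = 0.97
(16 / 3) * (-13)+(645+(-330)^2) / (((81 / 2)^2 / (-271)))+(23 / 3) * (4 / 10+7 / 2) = -396685007 / 21870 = -18138.32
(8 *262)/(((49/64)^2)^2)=35165044736/5764801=6099.96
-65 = -65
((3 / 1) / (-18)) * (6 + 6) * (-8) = 16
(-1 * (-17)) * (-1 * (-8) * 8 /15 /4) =272 /15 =18.13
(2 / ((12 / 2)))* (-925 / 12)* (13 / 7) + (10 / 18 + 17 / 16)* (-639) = -1090309 / 1008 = -1081.66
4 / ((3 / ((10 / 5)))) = 8 / 3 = 2.67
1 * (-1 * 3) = -3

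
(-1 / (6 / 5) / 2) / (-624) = 5 / 7488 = 0.00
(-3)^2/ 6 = 3/ 2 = 1.50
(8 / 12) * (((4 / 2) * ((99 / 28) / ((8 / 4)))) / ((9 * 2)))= 11 / 84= 0.13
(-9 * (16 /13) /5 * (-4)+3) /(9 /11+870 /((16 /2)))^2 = 497552 /503577555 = 0.00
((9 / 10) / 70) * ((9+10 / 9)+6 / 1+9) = 0.32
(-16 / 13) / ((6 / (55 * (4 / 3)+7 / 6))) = -596 / 39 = -15.28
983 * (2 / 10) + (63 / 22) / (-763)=2357189 / 11990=196.60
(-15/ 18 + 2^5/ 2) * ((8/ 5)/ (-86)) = -182/ 645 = -0.28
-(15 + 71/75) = -1196/75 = -15.95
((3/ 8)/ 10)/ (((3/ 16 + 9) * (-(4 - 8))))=1/ 980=0.00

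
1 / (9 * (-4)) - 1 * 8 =-289 / 36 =-8.03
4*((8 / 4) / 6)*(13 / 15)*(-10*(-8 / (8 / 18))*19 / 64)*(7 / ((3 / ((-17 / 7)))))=-349.92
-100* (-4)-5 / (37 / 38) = 14610 / 37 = 394.86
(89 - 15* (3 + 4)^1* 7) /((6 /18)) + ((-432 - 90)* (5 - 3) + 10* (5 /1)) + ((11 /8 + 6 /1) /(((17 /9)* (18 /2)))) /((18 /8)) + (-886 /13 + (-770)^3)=-1816100207845 /3978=-456535999.96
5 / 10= 1 / 2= 0.50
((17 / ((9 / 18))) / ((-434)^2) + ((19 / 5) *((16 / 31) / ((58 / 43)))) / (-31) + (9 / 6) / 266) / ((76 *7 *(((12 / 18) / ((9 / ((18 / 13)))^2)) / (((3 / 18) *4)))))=-3603105181 / 1104263419840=-0.00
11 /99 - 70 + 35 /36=-827 /12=-68.92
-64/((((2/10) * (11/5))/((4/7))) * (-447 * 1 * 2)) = 3200/34419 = 0.09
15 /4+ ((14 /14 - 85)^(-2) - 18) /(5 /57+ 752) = 375691447 /100827888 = 3.73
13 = 13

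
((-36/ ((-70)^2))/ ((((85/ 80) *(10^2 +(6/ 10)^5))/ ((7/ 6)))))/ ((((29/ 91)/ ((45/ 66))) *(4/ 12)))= -877500/ 1696005289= -0.00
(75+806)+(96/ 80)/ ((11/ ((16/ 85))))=4118771/ 4675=881.02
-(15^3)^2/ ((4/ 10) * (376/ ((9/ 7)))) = -512578125/ 5264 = -97374.26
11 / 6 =1.83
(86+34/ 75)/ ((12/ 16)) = 25936/ 225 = 115.27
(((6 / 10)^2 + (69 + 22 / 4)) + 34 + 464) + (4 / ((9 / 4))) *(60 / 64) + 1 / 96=1378889 / 2400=574.54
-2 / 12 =-0.17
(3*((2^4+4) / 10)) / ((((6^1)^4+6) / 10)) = 10 / 217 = 0.05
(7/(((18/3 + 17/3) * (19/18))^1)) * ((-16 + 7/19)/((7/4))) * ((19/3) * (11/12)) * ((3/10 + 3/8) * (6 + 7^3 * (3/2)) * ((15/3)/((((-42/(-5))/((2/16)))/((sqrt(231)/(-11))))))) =8347779 * sqrt(231)/119168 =1064.68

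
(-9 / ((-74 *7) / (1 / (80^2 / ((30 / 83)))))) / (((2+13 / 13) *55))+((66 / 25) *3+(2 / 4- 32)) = -7137141579 / 302677760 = -23.58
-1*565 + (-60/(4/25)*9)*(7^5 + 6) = -56744440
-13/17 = -0.76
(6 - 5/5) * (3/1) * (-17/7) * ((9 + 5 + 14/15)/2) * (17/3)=-4624/3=-1541.33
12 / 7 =1.71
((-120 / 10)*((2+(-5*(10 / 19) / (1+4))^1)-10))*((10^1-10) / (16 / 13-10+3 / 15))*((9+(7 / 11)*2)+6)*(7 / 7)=0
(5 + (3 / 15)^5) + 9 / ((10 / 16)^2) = 87626 / 3125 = 28.04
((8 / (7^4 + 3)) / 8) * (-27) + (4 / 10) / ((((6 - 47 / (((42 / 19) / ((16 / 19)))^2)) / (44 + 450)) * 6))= -87311271 / 2175620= -40.13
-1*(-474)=474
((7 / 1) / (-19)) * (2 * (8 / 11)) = -112 / 209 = -0.54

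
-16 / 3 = -5.33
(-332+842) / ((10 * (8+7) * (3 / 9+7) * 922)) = 51 / 101420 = 0.00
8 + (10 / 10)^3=9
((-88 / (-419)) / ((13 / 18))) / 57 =0.01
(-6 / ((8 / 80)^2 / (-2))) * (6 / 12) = 600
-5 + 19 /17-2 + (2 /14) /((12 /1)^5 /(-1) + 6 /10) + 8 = 2.12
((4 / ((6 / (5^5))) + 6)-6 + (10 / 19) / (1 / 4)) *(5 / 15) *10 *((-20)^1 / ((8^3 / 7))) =-10401125 / 5472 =-1900.79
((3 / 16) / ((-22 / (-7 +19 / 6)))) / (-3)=-23 / 2112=-0.01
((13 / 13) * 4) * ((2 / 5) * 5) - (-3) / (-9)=23 / 3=7.67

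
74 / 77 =0.96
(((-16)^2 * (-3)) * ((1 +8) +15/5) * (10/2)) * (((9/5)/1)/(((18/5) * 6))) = -3840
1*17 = 17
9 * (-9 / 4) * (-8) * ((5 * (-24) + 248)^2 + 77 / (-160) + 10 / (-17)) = 3609487251 / 1360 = 2654034.74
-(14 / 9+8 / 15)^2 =-8836 / 2025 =-4.36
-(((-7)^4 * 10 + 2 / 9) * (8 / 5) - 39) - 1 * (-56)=-38321.36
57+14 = 71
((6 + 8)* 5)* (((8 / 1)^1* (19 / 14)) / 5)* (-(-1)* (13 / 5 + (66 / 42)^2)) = 188784 / 245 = 770.55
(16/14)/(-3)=-8/21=-0.38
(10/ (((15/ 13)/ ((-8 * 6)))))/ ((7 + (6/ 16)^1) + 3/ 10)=-16640/ 307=-54.20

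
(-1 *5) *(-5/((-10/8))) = -20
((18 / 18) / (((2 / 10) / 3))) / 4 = 3.75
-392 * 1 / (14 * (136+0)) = -0.21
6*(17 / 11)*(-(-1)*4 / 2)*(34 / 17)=408 / 11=37.09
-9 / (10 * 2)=-0.45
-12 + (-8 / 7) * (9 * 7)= -84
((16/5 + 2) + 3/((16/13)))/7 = 611/560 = 1.09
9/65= 0.14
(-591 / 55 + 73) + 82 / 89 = 309246 / 4895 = 63.18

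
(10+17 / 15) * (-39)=-2171 / 5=-434.20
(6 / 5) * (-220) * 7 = -1848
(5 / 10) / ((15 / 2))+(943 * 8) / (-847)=-112313 / 12705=-8.84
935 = 935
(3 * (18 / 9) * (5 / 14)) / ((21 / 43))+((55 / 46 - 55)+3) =-104623 / 2254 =-46.42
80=80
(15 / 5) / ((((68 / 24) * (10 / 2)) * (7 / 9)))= 162 / 595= 0.27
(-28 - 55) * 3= -249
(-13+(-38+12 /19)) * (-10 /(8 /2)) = 4785 /38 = 125.92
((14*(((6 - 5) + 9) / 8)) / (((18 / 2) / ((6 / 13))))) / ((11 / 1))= 35 / 429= 0.08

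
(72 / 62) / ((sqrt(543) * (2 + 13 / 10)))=40 * sqrt(543) / 61721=0.02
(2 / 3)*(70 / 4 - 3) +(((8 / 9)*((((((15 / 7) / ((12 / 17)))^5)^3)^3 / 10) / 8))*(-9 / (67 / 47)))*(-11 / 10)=41354563986059702759688352791176189771368891394742238575363430981494389173952458231148771 / 106504377698628528914137397451722890593238773668335398473381783273472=388289804416107404751.12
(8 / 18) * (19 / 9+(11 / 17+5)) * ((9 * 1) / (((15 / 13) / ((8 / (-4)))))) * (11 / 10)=-678964 / 11475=-59.17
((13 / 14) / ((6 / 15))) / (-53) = -65 / 1484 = -0.04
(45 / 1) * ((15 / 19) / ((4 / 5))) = 44.41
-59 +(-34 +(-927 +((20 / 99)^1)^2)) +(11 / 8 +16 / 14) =-558428779 / 548856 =-1017.44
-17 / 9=-1.89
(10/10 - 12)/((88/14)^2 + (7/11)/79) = -468391/1682727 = -0.28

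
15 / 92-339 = -31173 / 92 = -338.84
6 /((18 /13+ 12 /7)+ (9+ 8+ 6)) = 546 /2375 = 0.23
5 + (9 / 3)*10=35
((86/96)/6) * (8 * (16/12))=43/27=1.59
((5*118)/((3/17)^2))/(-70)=-17051/63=-270.65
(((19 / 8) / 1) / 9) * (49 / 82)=931 / 5904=0.16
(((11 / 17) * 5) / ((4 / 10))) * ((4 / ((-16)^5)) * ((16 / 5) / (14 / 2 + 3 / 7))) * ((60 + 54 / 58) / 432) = -226765 / 120965824512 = -0.00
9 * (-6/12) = -9/2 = -4.50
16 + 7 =23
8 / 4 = 2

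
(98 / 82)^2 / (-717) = -2401 / 1205277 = -0.00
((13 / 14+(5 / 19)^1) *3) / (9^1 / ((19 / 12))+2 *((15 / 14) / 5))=317 / 542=0.58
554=554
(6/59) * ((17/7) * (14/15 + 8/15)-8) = -0.45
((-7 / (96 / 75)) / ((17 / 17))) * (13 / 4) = -2275 / 128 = -17.77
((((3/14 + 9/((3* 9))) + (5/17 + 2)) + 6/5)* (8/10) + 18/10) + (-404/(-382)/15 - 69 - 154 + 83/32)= -3914885773/18183200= -215.30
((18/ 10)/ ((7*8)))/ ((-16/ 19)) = -171/ 4480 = -0.04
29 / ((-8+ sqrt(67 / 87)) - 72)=-201840 / 556733 - 29 * sqrt(5829) / 556733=-0.37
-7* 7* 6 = -294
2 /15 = 0.13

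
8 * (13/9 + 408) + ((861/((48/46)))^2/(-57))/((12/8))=-2849929/608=-4687.38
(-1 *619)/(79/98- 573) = 60662/56075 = 1.08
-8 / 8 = -1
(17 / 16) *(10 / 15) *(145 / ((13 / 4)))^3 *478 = 198185014000 / 6591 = 30069035.65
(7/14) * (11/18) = 0.31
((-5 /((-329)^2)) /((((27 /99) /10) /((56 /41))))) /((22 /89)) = -17800 /1901949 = -0.01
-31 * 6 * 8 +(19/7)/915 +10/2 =-9498596/6405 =-1483.00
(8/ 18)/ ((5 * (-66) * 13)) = -2/ 19305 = -0.00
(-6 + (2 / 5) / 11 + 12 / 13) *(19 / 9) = -68476 / 6435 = -10.64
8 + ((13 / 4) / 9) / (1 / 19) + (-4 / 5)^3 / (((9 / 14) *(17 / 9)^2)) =19036571 / 1300500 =14.64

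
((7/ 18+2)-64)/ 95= -1109/ 1710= -0.65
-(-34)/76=17/38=0.45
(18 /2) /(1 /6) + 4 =58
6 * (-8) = -48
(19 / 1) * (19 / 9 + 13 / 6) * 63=10241 / 2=5120.50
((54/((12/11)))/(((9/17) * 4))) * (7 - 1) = 561/4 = 140.25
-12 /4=-3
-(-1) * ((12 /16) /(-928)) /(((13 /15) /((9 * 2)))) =-405 /24128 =-0.02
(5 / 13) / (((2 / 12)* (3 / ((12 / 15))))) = 0.62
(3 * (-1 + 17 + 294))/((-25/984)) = -183024/5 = -36604.80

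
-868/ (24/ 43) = -9331/ 6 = -1555.17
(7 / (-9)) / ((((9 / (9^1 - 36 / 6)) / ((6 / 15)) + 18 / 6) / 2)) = -4 / 27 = -0.15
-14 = -14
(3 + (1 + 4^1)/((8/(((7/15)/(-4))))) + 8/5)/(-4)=-2173/1920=-1.13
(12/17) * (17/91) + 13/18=1399/1638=0.85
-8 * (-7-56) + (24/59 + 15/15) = 29819/59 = 505.41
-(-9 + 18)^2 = -81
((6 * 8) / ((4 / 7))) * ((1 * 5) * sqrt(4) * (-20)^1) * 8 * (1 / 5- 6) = 779520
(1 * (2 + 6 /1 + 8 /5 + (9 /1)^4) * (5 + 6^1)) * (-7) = -2529681 /5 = -505936.20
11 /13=0.85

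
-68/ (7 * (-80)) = 17/ 140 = 0.12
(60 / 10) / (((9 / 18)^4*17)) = 96 / 17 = 5.65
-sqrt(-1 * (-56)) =-2 * sqrt(14) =-7.48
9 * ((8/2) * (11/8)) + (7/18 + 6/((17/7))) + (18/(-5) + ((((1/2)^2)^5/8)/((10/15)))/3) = 611140349/12533760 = 48.76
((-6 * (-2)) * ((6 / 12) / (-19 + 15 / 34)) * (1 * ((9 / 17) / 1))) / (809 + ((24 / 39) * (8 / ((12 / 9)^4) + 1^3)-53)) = -5616 / 24877175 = -0.00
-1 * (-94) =94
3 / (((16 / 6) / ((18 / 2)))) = 81 / 8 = 10.12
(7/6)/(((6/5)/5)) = 175/36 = 4.86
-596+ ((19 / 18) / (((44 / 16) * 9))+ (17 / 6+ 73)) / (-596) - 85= -723406243 / 1062072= -681.13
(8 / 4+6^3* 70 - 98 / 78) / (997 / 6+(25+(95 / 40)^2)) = 37741376 / 491231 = 76.83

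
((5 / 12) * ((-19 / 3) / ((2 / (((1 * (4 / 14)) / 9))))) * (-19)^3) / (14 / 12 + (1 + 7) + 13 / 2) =651605 / 35532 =18.34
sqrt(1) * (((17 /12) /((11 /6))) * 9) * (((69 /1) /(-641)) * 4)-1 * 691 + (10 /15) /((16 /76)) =-29226161 /42306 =-690.83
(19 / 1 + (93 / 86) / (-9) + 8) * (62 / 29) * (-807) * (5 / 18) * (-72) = 1156619300 / 1247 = 927521.49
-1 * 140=-140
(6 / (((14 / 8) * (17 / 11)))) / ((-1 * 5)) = -264 / 595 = -0.44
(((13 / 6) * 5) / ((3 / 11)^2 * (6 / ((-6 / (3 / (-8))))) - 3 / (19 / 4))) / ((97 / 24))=-4781920 / 1076991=-4.44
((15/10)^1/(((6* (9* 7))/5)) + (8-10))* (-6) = 499/42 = 11.88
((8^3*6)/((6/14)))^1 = 7168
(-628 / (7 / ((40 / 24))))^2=22357.37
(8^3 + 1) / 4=513 / 4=128.25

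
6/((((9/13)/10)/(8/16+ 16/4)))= 390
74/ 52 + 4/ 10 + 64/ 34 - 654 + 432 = -482431/ 2210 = -218.29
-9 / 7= -1.29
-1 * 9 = -9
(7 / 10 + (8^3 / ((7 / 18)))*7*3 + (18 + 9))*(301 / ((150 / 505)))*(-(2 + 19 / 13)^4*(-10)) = 40266313900.86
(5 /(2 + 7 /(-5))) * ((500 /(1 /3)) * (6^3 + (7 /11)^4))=39560712500 /14641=2702049.89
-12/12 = -1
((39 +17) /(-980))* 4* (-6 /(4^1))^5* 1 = 243 /140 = 1.74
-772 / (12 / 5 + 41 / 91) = -351260 / 1297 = -270.82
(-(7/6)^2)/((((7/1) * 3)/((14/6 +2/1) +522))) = -34.11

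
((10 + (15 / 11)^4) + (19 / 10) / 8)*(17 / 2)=116.41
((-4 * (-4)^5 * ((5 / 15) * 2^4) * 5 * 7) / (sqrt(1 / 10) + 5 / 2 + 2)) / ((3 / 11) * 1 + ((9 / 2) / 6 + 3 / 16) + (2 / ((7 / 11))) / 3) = 50866421760 / 672607 - 1130364928 * sqrt(10) / 672607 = 70311.33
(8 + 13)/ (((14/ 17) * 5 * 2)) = 2.55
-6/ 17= -0.35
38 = 38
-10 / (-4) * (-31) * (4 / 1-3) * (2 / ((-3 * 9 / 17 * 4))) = 24.40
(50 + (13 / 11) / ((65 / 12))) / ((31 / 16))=44192 / 1705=25.92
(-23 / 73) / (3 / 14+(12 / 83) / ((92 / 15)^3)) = -2601401936 / 1774450347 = -1.47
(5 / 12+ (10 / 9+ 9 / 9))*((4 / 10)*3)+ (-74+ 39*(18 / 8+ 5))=12707 / 60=211.78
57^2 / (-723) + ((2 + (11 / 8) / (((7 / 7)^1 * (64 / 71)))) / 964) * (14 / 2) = -2205349 / 493568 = -4.47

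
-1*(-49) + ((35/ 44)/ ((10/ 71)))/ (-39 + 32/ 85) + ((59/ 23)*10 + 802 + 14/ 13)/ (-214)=59393867509/ 1320415096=44.98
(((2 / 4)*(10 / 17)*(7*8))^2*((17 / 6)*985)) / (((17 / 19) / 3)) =733628000 / 289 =2538505.19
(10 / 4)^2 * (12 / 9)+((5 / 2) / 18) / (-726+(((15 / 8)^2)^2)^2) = 8.33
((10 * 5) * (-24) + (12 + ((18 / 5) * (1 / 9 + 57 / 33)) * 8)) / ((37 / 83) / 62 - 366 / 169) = 54292008472 / 103245065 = 525.86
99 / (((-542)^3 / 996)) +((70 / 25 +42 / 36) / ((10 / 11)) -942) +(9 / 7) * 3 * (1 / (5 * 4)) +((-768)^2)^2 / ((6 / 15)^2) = 45438299413043913120749 / 20897636550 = 2174327192662.56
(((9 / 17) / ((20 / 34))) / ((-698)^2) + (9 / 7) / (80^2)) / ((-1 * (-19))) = 1106289 / 103677011200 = 0.00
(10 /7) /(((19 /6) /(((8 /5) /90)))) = 16 /1995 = 0.01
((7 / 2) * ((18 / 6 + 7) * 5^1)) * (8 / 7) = 200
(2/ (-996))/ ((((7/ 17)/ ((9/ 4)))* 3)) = -17/ 4648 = -0.00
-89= -89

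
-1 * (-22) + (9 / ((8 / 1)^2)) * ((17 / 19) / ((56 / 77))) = 215699 / 9728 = 22.17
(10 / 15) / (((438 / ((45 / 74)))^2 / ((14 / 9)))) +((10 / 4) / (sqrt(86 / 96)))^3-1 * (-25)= 3000 * sqrt(129) / 1849 +2188620475 / 87544812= 43.43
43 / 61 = 0.70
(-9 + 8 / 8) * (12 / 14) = -48 / 7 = -6.86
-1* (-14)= 14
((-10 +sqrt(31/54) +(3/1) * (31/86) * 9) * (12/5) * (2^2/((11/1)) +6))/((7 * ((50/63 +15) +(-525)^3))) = 4347/1078001987810-21 * sqrt(186)/25069813670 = -0.00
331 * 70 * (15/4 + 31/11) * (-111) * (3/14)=-159272235/44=-3619823.52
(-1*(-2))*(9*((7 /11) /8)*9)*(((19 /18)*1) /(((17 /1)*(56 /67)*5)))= 11457 /59840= 0.19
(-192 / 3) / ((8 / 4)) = -32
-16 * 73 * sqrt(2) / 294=-584 * sqrt(2) / 147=-5.62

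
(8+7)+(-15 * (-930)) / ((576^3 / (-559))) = 158819255 / 10616832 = 14.96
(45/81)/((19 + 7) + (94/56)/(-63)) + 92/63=4276904/2886471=1.48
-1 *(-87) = 87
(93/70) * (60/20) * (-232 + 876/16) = -197811/280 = -706.47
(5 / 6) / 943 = 5 / 5658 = 0.00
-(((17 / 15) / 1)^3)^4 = -582622237229761 / 129746337890625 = -4.49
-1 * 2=-2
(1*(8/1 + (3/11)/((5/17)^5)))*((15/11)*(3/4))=40811139/302500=134.91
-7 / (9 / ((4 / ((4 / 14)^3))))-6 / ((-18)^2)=-3602 / 27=-133.41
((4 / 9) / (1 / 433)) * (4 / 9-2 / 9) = 3464 / 81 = 42.77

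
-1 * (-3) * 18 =54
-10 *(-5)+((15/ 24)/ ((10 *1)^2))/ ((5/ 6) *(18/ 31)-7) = 1615969/ 32320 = 50.00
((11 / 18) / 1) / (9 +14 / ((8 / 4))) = 11 / 288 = 0.04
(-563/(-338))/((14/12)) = 1689/1183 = 1.43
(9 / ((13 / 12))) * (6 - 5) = 108 / 13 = 8.31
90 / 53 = 1.70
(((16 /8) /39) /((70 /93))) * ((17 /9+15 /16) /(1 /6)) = 12617 /10920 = 1.16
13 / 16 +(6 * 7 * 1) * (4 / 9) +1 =983 / 48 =20.48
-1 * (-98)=98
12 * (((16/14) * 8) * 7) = 768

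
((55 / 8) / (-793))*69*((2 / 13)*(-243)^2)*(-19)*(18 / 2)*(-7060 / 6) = -22544670527775 / 20618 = -1093446043.64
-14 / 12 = -7 / 6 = -1.17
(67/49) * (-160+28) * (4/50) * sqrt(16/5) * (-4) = 283008 * sqrt(5)/6125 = 103.32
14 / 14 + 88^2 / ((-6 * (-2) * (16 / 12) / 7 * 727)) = 4115 / 727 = 5.66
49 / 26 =1.88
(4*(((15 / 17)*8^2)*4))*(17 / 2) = 7680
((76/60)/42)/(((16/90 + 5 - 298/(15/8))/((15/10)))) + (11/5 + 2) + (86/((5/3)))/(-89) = 312076887/86210740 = 3.62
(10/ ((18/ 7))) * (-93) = -1085/ 3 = -361.67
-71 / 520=-0.14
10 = 10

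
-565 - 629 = -1194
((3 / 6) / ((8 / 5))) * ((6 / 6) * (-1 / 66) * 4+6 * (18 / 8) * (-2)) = -4465 / 528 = -8.46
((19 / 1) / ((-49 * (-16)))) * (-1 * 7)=-19 / 112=-0.17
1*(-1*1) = -1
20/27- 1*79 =-2113/27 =-78.26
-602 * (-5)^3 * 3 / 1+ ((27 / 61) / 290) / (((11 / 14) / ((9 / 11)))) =241607810451 / 1070245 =225750.00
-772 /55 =-14.04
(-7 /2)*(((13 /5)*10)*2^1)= -182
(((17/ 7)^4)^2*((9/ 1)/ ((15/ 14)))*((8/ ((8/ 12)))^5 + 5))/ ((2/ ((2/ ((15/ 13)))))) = 2192064793.85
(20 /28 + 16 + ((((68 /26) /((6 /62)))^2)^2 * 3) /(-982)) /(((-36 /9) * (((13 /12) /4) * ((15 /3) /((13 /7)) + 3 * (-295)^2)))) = 8550340349974 /1499265587248065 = 0.01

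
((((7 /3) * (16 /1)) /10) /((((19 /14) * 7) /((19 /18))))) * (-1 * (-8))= 448 /135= 3.32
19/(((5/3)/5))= 57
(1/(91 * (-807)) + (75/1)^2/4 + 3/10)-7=2055575047/1468740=1399.55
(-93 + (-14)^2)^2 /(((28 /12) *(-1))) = -31827 /7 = -4546.71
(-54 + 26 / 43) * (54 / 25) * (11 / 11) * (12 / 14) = -106272 / 1075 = -98.86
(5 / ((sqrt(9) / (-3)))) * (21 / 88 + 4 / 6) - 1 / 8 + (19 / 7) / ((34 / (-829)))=-278158 / 3927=-70.83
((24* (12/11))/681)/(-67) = -96/167299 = -0.00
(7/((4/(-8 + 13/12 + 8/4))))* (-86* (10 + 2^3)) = 53277/4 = 13319.25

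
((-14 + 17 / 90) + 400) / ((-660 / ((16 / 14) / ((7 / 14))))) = -69514 / 51975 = -1.34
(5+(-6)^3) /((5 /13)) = -2743 /5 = -548.60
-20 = -20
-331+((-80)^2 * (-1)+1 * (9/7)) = -47108/7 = -6729.71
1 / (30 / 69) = 23 / 10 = 2.30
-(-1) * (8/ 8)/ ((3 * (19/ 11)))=11/ 57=0.19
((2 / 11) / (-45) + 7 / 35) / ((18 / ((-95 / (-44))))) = 1843 / 78408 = 0.02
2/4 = 1/2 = 0.50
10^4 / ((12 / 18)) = 15000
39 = 39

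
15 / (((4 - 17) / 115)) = -1725 / 13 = -132.69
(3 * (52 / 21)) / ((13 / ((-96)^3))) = -3538944 / 7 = -505563.43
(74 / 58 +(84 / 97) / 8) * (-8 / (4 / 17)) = -132379 / 2813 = -47.06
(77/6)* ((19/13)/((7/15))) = 1045/26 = 40.19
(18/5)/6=3/5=0.60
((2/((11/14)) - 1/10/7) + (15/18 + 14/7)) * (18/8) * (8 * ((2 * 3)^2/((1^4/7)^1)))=1338336/55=24333.38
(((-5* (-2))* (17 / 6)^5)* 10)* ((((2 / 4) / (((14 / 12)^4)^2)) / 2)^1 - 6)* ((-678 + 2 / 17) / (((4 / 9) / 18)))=34257741287570425 / 11529602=2971285677.30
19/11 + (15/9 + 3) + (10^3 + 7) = 33442/33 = 1013.39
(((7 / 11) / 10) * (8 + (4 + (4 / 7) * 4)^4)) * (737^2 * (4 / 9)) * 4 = 496068544576 / 5145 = 96417598.56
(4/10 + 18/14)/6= 59/210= 0.28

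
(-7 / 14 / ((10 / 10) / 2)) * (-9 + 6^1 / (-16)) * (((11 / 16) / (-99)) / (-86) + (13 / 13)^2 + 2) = 928825 / 33024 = 28.13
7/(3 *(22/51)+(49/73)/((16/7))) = 138992/31527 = 4.41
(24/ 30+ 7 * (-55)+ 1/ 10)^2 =14753281/ 100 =147532.81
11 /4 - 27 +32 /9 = -745 /36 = -20.69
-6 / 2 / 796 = -3 / 796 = -0.00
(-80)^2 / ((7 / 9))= 8228.57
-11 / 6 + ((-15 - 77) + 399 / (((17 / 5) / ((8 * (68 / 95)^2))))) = 220691 / 570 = 387.18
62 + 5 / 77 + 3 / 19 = 91032 / 1463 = 62.22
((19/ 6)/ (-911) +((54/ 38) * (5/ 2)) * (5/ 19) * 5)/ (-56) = -1152127/ 13812582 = -0.08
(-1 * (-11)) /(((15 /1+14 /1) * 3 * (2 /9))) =33 /58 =0.57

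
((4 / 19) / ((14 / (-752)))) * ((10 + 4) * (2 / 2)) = -3008 / 19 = -158.32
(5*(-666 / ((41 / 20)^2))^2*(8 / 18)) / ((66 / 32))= 841113600000 / 31083371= 27059.92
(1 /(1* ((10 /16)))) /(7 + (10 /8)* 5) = 0.12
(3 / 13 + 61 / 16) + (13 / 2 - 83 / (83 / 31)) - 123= -29839 / 208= -143.46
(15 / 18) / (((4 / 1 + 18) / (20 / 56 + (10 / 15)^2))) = 505 / 16632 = 0.03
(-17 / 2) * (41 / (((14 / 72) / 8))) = -14338.29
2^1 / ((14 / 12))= 12 / 7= 1.71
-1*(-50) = 50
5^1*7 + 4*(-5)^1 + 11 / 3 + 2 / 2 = 59 / 3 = 19.67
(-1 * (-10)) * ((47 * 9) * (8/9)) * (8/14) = 15040/7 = 2148.57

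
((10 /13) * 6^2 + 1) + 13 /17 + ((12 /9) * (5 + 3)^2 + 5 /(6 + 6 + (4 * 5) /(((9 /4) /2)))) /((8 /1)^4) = 21453820043 /727793664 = 29.48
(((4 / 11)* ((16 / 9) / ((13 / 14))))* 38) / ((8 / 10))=33.07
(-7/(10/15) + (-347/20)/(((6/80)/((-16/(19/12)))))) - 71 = 85735/38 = 2256.18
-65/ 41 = -1.59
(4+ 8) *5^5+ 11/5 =187511/5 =37502.20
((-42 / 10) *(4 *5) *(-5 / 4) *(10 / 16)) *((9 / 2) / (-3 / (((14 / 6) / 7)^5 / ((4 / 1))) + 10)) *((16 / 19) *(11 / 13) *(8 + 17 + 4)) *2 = -4.20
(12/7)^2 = 2.94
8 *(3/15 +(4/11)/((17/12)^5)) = 164760536/78092135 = 2.11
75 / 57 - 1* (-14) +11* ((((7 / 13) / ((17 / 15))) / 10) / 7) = 129249 / 8398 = 15.39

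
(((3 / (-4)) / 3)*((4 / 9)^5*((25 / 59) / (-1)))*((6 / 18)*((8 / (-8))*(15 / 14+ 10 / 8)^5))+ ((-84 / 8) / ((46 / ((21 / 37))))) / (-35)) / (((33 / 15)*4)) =-56179627671691 / 13154921046296568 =-0.00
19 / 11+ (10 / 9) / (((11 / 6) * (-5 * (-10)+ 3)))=3041 / 1749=1.74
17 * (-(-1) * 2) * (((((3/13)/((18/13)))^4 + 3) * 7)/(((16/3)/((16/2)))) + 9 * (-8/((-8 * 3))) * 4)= 639047/432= 1479.28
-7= -7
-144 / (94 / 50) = -3600 / 47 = -76.60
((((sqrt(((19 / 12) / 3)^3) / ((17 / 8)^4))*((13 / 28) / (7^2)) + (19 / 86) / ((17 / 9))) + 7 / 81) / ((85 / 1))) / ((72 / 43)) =169936*sqrt(19) / 591718305465 + 4817 / 3370896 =0.00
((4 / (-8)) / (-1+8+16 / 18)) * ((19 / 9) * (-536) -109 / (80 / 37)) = 851017 / 11360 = 74.91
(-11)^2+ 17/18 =121.94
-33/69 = -0.48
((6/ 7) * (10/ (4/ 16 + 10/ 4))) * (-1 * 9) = -2160/ 77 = -28.05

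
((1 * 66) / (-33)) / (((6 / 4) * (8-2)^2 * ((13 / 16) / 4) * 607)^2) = -2048 / 45393285249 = -0.00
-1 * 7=-7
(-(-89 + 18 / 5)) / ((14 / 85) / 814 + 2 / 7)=20680891 / 69239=298.69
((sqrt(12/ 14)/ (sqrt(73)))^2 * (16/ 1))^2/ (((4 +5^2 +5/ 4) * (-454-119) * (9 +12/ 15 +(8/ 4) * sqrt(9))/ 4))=-245760/ 476746627049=-0.00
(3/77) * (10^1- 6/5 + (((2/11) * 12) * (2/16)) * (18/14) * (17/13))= 139017/385385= 0.36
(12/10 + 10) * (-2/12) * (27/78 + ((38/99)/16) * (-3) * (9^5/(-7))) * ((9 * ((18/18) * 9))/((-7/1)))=13120.96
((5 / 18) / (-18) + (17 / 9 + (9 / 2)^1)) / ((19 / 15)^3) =258125 / 82308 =3.14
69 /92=3 /4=0.75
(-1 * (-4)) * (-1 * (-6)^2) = -144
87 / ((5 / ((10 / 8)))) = 87 / 4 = 21.75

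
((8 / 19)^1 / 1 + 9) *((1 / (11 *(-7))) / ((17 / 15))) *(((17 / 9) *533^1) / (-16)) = 477035 / 70224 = 6.79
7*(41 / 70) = 41 / 10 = 4.10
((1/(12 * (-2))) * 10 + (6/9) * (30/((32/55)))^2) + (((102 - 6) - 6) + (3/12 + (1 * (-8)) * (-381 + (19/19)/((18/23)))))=4900.07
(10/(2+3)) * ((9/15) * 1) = 6/5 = 1.20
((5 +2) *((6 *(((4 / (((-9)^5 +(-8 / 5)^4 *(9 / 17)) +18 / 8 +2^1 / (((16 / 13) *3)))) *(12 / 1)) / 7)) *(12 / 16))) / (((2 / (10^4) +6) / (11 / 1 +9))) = -5508000000000 / 451692007568389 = -0.01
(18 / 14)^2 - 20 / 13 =73 / 637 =0.11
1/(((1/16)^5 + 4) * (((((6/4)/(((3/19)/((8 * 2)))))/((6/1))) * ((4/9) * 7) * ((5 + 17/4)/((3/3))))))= 7077888/20640174905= 0.00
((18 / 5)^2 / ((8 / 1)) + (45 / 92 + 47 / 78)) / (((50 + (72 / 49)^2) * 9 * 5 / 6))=584016839 / 84251173500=0.01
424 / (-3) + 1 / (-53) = -22475 / 159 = -141.35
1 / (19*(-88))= -1 / 1672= -0.00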